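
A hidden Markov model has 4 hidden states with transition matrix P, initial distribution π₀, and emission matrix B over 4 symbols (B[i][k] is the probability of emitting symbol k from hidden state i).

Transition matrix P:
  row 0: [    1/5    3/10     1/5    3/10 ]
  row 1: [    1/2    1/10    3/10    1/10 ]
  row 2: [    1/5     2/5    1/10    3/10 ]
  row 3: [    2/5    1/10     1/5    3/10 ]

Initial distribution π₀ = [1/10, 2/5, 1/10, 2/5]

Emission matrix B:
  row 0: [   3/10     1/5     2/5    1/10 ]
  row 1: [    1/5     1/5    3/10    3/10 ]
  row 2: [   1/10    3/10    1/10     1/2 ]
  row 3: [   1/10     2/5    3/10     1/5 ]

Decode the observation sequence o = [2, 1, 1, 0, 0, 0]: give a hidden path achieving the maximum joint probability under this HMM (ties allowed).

t=0: δ = [4.000e-02, 1.200e-01, 1.000e-02, 1.200e-01]  (obs o_0=2)
t=1: δ = [1.200e-02, 2.400e-03, 1.080e-02, 1.440e-02]  ψ = [1, 0, 1, 3]  (obs o_1=1)
t=2: δ = [1.152e-03, 8.640e-04, 8.640e-04, 1.728e-03]  ψ = [3, 2, 3, 3]  (obs o_2=1)
t=3: δ = [2.074e-04, 6.912e-05, 3.456e-05, 5.184e-05]  ψ = [3, 0, 3, 3]  (obs o_3=0)
t=4: δ = [1.244e-05, 1.244e-05, 4.147e-06, 6.221e-06]  ψ = [0, 0, 0, 0]  (obs o_4=0)
t=5: δ = [1.866e-06, 7.465e-07, 3.732e-07, 3.732e-07]  ψ = [1, 0, 1, 0]  (obs o_5=0)
backtrack: best end state = 0; path = [3, 3, 3, 0, 1, 0]

path = [3, 3, 3, 0, 1, 0]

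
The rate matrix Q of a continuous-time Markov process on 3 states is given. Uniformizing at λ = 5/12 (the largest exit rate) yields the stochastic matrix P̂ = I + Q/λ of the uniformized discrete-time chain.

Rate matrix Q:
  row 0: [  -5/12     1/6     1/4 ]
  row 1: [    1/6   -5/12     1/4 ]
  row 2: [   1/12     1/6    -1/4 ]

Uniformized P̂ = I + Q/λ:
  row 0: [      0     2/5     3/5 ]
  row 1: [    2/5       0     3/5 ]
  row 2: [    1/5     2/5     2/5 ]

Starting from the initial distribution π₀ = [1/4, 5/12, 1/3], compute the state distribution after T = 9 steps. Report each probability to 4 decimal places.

t=0: π = [0.2500, 0.4167, 0.3333]
t=1: π = [0.2333, 0.2333, 0.5333]
t=2: π = [0.2000, 0.3067, 0.4933]
t=3: π = [0.2213, 0.2773, 0.5013]
t=4: π = [0.2112, 0.2891, 0.4997]
t=5: π = [0.2156, 0.2844, 0.5001]
t=6: π = [0.2138, 0.2863, 0.5000]
t=7: π = [0.2145, 0.2855, 0.5000]
t=8: π = [0.2142, 0.2858, 0.5000]
t=9: π = [0.2143, 0.2857, 0.5000]

π = [0.2143, 0.2857, 0.5000]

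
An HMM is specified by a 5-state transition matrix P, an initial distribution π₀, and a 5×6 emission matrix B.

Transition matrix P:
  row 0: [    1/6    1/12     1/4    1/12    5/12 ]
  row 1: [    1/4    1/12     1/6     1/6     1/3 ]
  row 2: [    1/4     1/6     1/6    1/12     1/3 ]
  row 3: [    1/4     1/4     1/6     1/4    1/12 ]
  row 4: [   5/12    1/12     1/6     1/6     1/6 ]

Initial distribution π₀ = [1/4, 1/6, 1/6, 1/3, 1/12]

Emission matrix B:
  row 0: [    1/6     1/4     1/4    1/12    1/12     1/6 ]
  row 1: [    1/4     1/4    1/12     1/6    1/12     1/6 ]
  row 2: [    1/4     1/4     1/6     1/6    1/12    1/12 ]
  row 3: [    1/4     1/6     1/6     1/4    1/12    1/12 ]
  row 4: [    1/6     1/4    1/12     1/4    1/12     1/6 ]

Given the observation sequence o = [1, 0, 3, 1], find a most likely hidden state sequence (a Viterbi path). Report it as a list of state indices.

path = [0, 2, 4, 0]

t=0: δ = [6.250e-02, 4.167e-02, 4.167e-02, 5.556e-02, 2.083e-02]  (obs o_0=1)
t=1: δ = [2.315e-03, 3.472e-03, 3.906e-03, 3.472e-03, 4.340e-03]  ψ = [3, 3, 0, 3, 0]  (obs o_1=0)
t=2: δ = [1.507e-04, 1.447e-04, 1.206e-04, 2.170e-04, 3.255e-04]  ψ = [4, 3, 4, 3, 2]  (obs o_2=3)
t=3: δ = [3.391e-05, 1.356e-05, 1.356e-05, 9.042e-06, 1.570e-05]  ψ = [4, 3, 4, 3, 0]  (obs o_3=1)
backtrack: best end state = 0; path = [0, 2, 4, 0]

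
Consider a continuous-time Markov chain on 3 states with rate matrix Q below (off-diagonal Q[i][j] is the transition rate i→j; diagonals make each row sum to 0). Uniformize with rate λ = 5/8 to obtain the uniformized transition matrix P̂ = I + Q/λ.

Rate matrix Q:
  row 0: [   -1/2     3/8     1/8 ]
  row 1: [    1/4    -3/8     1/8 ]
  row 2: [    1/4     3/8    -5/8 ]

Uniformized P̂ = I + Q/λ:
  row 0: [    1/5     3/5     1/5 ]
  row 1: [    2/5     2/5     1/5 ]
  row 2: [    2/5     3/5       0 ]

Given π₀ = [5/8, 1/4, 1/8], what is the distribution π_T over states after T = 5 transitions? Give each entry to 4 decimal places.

π = [0.3332, 0.5001, 0.1667]

t=0: π = [0.6250, 0.2500, 0.1250]
t=1: π = [0.2750, 0.5500, 0.1750]
t=2: π = [0.3450, 0.4900, 0.1650]
t=3: π = [0.3310, 0.5020, 0.1670]
t=4: π = [0.3338, 0.4996, 0.1666]
t=5: π = [0.3332, 0.5001, 0.1667]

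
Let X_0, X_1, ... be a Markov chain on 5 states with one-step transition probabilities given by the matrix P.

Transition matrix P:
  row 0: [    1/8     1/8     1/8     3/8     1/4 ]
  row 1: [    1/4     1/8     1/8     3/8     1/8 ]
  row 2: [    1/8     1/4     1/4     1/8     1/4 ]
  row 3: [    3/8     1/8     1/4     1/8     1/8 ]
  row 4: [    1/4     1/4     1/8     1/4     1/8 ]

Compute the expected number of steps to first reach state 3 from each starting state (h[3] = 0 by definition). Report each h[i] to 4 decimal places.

First-step conditioning: h[3] = 0; for i ≠ 3, h[i] = 1 + Σ_k P[i][k]·h[k].
  h[0] = 1 + 1/8·h[0] + 1/8·h[1] + 1/8·h[2] + 1/4·h[4]
  h[1] = 1 + 1/4·h[0] + 1/8·h[1] + 1/8·h[2] + 1/8·h[4]
  h[2] = 1 + 1/8·h[0] + 1/4·h[1] + 1/4·h[2] + 1/4·h[4]
  h[4] = 1 + 1/4·h[0] + 1/4·h[1] + 1/8·h[2] + 1/8·h[4]
Solving the 4×4 linear system over states ≠ 3 gives exactly h = [4088/1283, 4032/1283, 5248/1283, 0, 4536/1283] (h[3] = 0 is the target).

h = [3.1863, 3.1426, 4.0904, 0.0000, 3.5355]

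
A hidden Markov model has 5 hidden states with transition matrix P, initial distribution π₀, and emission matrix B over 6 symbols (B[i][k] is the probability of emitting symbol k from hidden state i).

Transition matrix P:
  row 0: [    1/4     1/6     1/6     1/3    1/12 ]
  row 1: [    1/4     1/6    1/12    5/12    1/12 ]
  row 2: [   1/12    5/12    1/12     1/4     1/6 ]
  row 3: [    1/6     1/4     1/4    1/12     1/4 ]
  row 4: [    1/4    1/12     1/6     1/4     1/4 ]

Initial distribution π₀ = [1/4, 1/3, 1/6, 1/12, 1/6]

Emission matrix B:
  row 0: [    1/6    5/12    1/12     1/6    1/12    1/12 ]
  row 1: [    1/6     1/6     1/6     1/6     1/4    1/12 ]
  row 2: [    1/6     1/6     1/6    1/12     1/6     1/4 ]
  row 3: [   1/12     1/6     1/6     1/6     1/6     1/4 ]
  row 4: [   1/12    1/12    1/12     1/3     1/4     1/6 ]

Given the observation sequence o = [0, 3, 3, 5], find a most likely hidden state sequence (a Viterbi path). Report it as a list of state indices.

t=0: δ = [4.167e-02, 5.556e-02, 2.778e-02, 6.944e-03, 1.389e-02]  (obs o_0=0)
t=1: δ = [2.315e-03, 1.929e-03, 5.787e-04, 3.858e-03, 1.543e-03]  ψ = [1, 2, 0, 1, 1]  (obs o_1=3)
t=2: δ = [1.072e-04, 1.608e-04, 8.038e-05, 1.340e-04, 3.215e-04]  ψ = [3, 3, 3, 1, 3]  (obs o_2=3)
t=3: δ = [6.698e-06, 2.791e-06, 1.340e-05, 2.009e-05, 1.340e-05]  ψ = [4, 2, 4, 4, 4]  (obs o_3=5)
backtrack: best end state = 3; path = [1, 3, 4, 3]

path = [1, 3, 4, 3]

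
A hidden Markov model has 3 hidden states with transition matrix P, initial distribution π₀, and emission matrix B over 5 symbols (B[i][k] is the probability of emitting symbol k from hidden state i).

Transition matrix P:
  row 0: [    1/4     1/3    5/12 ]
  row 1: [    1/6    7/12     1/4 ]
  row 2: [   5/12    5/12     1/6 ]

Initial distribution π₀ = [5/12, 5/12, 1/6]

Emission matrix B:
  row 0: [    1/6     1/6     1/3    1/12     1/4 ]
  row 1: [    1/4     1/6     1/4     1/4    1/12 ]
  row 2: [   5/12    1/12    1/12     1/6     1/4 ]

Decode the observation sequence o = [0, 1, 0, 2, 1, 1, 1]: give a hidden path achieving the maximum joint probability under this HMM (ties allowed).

t=0: δ = [6.944e-02, 1.042e-01, 6.944e-02]  (obs o_0=0)
t=1: δ = [4.823e-03, 1.013e-02, 2.411e-03]  ψ = [2, 1, 0]  (obs o_1=1)
t=2: δ = [2.813e-04, 1.477e-03, 1.055e-03]  ψ = [1, 1, 1]  (obs o_2=0)
t=3: δ = [1.465e-04, 2.154e-04, 3.077e-05]  ψ = [2, 1, 1]  (obs o_3=2)
t=4: δ = [6.105e-06, 2.094e-05, 5.087e-06]  ψ = [0, 1, 0]  (obs o_4=1)
t=5: δ = [5.817e-07, 2.036e-06, 4.362e-07]  ψ = [1, 1, 1]  (obs o_5=1)
t=6: δ = [5.655e-08, 1.979e-07, 4.241e-08]  ψ = [1, 1, 1]  (obs o_6=1)
backtrack: best end state = 1; path = [1, 1, 1, 1, 1, 1, 1]

path = [1, 1, 1, 1, 1, 1, 1]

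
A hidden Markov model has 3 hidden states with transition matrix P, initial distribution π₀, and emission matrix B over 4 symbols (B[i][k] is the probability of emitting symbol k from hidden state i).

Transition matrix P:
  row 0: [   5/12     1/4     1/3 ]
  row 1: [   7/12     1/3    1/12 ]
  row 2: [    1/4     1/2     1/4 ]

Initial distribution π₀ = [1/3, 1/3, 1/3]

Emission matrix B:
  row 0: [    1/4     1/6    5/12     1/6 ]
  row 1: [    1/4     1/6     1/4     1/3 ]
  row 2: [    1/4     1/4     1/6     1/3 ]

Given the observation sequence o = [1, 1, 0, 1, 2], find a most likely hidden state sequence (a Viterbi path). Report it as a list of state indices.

path = [2, 1, 0, 0, 0]

t=0: δ = [5.556e-02, 5.556e-02, 8.333e-02]  (obs o_0=1)
t=1: δ = [5.401e-03, 6.944e-03, 5.208e-03]  ψ = [1, 2, 2]  (obs o_1=1)
t=2: δ = [1.013e-03, 6.510e-04, 4.501e-04]  ψ = [1, 2, 0]  (obs o_2=0)
t=3: δ = [7.033e-05, 4.220e-05, 8.439e-05]  ψ = [0, 0, 0]  (obs o_3=1)
t=4: δ = [1.221e-05, 1.055e-05, 3.907e-06]  ψ = [0, 2, 0]  (obs o_4=2)
backtrack: best end state = 0; path = [2, 1, 0, 0, 0]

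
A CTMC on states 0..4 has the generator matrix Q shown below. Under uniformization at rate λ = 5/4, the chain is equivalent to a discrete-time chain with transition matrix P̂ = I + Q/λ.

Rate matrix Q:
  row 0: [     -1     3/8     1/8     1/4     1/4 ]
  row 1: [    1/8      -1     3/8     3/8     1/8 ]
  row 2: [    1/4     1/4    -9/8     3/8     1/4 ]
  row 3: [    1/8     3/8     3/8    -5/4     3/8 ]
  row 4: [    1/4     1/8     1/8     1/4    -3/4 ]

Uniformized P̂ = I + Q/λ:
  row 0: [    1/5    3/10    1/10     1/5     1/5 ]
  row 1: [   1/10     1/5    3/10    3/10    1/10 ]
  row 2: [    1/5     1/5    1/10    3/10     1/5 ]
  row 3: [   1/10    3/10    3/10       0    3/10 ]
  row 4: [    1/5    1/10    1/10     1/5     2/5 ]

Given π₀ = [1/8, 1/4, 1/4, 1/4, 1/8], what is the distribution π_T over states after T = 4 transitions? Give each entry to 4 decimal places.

π = [0.1589, 0.2110, 0.1822, 0.1996, 0.2483]

t=0: π = [0.1250, 0.2500, 0.2500, 0.2500, 0.1250]
t=1: π = [0.1500, 0.2250, 0.2000, 0.2000, 0.2250]
t=2: π = [0.1575, 0.2125, 0.1850, 0.2025, 0.2425]
t=3: π = [0.1585, 0.2118, 0.1830, 0.1993, 0.2475]
t=4: π = [0.1589, 0.2110, 0.1822, 0.1996, 0.2483]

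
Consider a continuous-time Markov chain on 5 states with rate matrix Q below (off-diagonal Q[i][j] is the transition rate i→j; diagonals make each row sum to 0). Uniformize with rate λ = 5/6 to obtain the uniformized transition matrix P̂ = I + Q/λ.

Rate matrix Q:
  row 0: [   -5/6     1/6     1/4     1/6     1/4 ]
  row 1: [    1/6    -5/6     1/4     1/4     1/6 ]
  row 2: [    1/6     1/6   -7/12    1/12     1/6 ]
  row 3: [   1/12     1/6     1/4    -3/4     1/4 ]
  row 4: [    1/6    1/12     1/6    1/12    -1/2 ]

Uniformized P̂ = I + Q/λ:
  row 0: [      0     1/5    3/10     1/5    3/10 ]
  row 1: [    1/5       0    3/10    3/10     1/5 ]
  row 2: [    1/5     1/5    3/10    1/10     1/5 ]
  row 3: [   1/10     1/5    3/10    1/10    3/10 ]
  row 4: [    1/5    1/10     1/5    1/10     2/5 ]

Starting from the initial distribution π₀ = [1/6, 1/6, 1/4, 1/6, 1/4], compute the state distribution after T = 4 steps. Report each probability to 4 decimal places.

π = [0.1547, 0.1428, 0.2713, 0.1440, 0.2873]

t=0: π = [0.1667, 0.1667, 0.2500, 0.1667, 0.2500]
t=1: π = [0.1500, 0.1417, 0.2750, 0.1500, 0.2833]
t=2: π = [0.1550, 0.1433, 0.2717, 0.1433, 0.2867]
t=3: π = [0.1547, 0.1427, 0.2713, 0.1442, 0.2872]
t=4: π = [0.1547, 0.1428, 0.2713, 0.1440, 0.2873]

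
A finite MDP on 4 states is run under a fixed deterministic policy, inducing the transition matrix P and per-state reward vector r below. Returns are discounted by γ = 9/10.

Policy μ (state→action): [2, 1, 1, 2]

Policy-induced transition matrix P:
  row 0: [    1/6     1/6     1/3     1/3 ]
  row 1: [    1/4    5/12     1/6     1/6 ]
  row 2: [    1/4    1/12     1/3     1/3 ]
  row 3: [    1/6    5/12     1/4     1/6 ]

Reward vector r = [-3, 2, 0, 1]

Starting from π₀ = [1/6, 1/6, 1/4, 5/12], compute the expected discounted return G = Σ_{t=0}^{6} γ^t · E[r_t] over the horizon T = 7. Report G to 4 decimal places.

t=0: π = [0.1667, 0.1667, 0.2500, 0.4167], E[r] = 0.2500, γ^t·E[r] = 0.250000, running G = 0.250000
t=1: π = [0.2014, 0.2917, 0.2708, 0.2361], E[r] = 0.2153, γ^t·E[r] = 0.193750, running G = 0.443750
t=2: π = [0.2135, 0.2760, 0.2650, 0.2454], E[r] = 0.1568, γ^t·E[r] = 0.127031, running G = 0.570781
t=3: π = [0.2118, 0.2749, 0.2669, 0.2464], E[r] = 0.1610, γ^t·E[r] = 0.117387, running G = 0.688168
t=4: π = [0.2118, 0.2748, 0.2670, 0.2464], E[r] = 0.1605, γ^t·E[r] = 0.105318, running G = 0.793486
t=5: π = [0.2118, 0.2747, 0.2670, 0.2465], E[r] = 0.1605, γ^t·E[r] = 0.094756, running G = 0.888243
t=6: π = [0.2118, 0.2747, 0.2670, 0.2465], E[r] = 0.1605, γ^t·E[r] = 0.085277, running G = 0.973520

G = 0.9735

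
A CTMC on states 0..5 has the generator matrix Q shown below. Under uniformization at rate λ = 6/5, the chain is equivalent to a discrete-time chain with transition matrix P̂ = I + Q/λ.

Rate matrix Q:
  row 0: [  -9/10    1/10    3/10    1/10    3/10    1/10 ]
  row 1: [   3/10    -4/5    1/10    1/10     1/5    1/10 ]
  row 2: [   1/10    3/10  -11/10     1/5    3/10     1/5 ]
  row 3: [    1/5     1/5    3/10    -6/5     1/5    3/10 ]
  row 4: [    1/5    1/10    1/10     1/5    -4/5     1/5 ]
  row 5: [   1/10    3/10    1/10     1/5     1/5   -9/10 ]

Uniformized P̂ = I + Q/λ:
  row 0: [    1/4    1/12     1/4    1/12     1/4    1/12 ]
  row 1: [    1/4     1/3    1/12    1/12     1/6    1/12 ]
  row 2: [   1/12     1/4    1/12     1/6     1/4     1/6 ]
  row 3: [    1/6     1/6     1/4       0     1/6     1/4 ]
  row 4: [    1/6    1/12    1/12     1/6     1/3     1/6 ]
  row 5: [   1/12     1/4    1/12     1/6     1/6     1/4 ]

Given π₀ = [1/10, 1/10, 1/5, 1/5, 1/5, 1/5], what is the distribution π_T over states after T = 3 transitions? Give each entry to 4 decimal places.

t=0: π = [0.1000, 0.1000, 0.2000, 0.2000, 0.2000, 0.2000]
t=1: π = [0.1500, 0.1917, 0.1333, 0.1167, 0.2250, 0.1833]
t=2: π = [0.1688, 0.1938, 0.1278, 0.1188, 0.2278, 0.1632]
t=3: π = [0.1726, 0.1902, 0.1313, 0.1167, 0.2293, 0.1600]

π = [0.1726, 0.1902, 0.1313, 0.1167, 0.2293, 0.1600]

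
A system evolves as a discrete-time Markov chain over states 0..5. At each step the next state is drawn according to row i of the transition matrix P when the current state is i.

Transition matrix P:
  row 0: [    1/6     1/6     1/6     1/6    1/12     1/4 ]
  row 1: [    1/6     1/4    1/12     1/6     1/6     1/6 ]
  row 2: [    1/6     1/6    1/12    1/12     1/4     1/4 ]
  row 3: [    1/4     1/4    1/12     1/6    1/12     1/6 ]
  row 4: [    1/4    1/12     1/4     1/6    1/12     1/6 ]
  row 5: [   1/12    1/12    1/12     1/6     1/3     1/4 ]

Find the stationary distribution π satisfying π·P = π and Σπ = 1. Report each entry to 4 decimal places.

Balance equations π_j = Σ_i π_i·P[i][j]:
  π_0 = 1/6·π_0 + 1/6·π_1 + 1/6·π_2 + 1/4·π_3 + 1/4·π_4 + 1/12·π_5
  π_1 = 1/6·π_0 + 1/4·π_1 + 1/6·π_2 + 1/4·π_3 + 1/12·π_4 + 1/12·π_5
  π_2 = 1/6·π_0 + 1/12·π_1 + 1/12·π_2 + 1/12·π_3 + 1/4·π_4 + 1/12·π_5
  π_3 = 1/6·π_0 + 1/6·π_1 + 1/12·π_2 + 1/6·π_3 + 1/6·π_4 + 1/6·π_5
  π_4 = 1/12·π_0 + 1/6·π_1 + 1/4·π_2 + 1/12·π_3 + 1/12·π_4 + 1/3·π_5
  normalize: π_0 + π_1 + π_2 + π_3 + π_4 + π_5 = 1
Solving the linear system gives exactly π = [5432/30791, 4973/30791, 3892/30791, 9615/61582, 10481/61582, 6446/30791].

π = [0.1764, 0.1615, 0.1264, 0.1561, 0.1702, 0.2093]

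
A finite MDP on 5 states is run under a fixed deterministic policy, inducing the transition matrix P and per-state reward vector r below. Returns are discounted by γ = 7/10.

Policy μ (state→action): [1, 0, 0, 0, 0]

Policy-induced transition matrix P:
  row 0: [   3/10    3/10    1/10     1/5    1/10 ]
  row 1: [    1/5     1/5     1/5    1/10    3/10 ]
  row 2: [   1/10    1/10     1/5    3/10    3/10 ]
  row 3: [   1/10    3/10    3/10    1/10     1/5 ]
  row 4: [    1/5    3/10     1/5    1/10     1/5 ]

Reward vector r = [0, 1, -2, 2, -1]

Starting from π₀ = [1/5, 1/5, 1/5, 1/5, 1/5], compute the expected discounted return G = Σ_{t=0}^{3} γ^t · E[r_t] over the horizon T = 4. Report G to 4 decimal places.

G = -0.0996

t=0: π = [0.2000, 0.2000, 0.2000, 0.2000, 0.2000], E[r] = 0.0000, γ^t·E[r] = 0.000000, running G = 0.000000
t=1: π = [0.1800, 0.2400, 0.2000, 0.1600, 0.2200], E[r] = -0.0600, γ^t·E[r] = -0.042000, running G = -0.042000
t=2: π = [0.1820, 0.2360, 0.1980, 0.1580, 0.2260], E[r] = -0.0700, γ^t·E[r] = -0.034300, running G = -0.076300
t=3: π = [0.1826, 0.2368, 0.1976, 0.1578, 0.2252], E[r] = -0.0680, γ^t·E[r] = -0.023324, running G = -0.099624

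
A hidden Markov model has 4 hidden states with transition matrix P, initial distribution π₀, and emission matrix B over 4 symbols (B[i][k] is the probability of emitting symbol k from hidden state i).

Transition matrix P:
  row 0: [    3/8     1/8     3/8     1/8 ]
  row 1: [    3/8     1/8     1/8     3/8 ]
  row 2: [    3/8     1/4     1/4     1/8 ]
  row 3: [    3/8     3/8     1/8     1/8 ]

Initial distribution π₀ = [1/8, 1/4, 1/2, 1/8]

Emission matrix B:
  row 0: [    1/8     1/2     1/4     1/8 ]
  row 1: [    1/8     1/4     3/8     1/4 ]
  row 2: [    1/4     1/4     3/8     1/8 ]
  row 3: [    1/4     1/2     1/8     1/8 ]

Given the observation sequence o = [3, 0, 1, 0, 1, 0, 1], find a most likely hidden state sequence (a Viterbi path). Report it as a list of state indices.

t=0: δ = [1.562e-02, 6.250e-02, 6.250e-02, 1.562e-02]  (obs o_0=3)
t=1: δ = [2.930e-03, 1.953e-03, 3.906e-03, 5.859e-03]  ψ = [1, 2, 2, 1]  (obs o_1=0)
t=2: δ = [1.099e-03, 5.493e-04, 2.747e-04, 3.662e-04]  ψ = [3, 3, 0, 1]  (obs o_2=1)
t=3: δ = [5.150e-05, 1.717e-05, 1.030e-04, 5.150e-05]  ψ = [0, 0, 0, 1]  (obs o_3=0)
t=4: δ = [1.931e-05, 6.437e-06, 6.437e-06, 6.437e-06]  ψ = [2, 2, 2, 2]  (obs o_4=1)
t=5: δ = [9.052e-07, 3.017e-07, 1.810e-06, 6.035e-07]  ψ = [0, 0, 0, 0]  (obs o_5=0)
t=6: δ = [3.395e-07, 1.132e-07, 1.132e-07, 1.132e-07]  ψ = [2, 2, 2, 2]  (obs o_6=1)
backtrack: best end state = 0; path = [1, 3, 0, 2, 0, 2, 0]

path = [1, 3, 0, 2, 0, 2, 0]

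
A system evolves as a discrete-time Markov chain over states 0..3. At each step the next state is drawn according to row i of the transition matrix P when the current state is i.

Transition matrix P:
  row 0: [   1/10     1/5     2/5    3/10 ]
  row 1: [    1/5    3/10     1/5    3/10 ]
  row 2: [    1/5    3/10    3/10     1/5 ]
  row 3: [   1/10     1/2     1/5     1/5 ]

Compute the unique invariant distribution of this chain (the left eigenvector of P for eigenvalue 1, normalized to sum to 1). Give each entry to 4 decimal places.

π = [0.1592, 0.3339, 0.2576, 0.2493]

Balance equations π_j = Σ_i π_i·P[i][j]:
  π_0 = 1/10·π_0 + 1/5·π_1 + 1/5·π_2 + 1/10·π_3
  π_1 = 1/5·π_0 + 3/10·π_1 + 3/10·π_2 + 1/2·π_3
  π_2 = 2/5·π_0 + 1/5·π_1 + 3/10·π_2 + 1/5·π_3
  normalize: π_0 + π_1 + π_2 + π_3 = 1
Solving the linear system gives exactly π = [173/1087, 363/1087, 280/1087, 271/1087].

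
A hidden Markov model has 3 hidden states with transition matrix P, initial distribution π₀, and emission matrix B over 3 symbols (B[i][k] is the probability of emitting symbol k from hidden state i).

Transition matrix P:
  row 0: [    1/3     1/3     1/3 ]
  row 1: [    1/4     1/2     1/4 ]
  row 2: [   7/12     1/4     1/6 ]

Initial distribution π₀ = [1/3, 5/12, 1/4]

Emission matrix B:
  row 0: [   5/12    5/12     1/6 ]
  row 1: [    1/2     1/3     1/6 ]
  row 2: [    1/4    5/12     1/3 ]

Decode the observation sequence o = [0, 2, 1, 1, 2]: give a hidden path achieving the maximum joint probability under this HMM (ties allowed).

t=0: δ = [1.389e-01, 2.083e-01, 6.250e-02]  (obs o_0=0)
t=1: δ = [8.681e-03, 1.736e-02, 1.736e-02]  ψ = [1, 1, 1]  (obs o_1=2)
t=2: δ = [4.220e-03, 2.894e-03, 1.808e-03]  ψ = [2, 1, 1]  (obs o_2=1)
t=3: δ = [5.861e-04, 4.823e-04, 5.861e-04]  ψ = [0, 1, 0]  (obs o_3=1)
t=4: δ = [5.698e-05, 4.019e-05, 6.512e-05]  ψ = [2, 1, 0]  (obs o_4=2)
backtrack: best end state = 2; path = [1, 2, 0, 0, 2]

path = [1, 2, 0, 0, 2]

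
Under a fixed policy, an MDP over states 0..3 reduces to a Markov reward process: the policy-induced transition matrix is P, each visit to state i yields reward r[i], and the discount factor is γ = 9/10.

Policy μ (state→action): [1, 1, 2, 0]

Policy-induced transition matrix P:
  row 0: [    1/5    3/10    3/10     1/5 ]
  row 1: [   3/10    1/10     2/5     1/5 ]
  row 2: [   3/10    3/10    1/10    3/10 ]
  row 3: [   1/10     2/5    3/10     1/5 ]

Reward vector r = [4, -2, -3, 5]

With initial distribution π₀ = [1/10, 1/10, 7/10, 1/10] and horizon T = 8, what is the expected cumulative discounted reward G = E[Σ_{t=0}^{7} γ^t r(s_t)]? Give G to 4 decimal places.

G = 2.3760

t=0: π = [0.1000, 0.1000, 0.7000, 0.1000], E[r] = -1.4000, γ^t·E[r] = -1.400000, running G = -1.400000
t=1: π = [0.2700, 0.2900, 0.1700, 0.2700], E[r] = 1.3400, γ^t·E[r] = 1.206000, running G = -0.194000
t=2: π = [0.2190, 0.2690, 0.2950, 0.2170], E[r] = 0.5380, γ^t·E[r] = 0.435780, running G = 0.241780
t=3: π = [0.2347, 0.2679, 0.2679, 0.2295], E[r] = 0.7468, γ^t·E[r] = 0.544417, running G = 0.786197
t=4: π = [0.2306, 0.2694, 0.2732, 0.2268], E[r] = 0.6981, γ^t·E[r] = 0.458023, running G = 1.244221
t=5: π = [0.2316, 0.2688, 0.2723, 0.2273], E[r] = 0.7084, γ^t·E[r] = 0.418318, running G = 1.662539
t=6: π = [0.2314, 0.2690, 0.2724, 0.2272], E[r] = 0.7065, γ^t·E[r] = 0.375438, running G = 2.037977
t=7: π = [0.2314, 0.2689, 0.2724, 0.2272], E[r] = 0.7068, γ^t·E[r] = 0.338051, running G = 2.376028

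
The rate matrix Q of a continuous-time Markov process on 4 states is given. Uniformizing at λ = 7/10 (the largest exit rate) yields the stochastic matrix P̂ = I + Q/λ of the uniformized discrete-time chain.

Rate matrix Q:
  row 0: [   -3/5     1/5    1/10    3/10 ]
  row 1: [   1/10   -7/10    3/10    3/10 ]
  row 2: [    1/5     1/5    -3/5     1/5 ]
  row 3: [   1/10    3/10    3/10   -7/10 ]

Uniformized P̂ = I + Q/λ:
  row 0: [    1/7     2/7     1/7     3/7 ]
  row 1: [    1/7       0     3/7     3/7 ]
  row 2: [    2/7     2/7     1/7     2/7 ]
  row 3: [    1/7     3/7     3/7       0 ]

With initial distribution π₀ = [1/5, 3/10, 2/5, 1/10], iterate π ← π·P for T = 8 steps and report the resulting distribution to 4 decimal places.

t=0: π = [0.2000, 0.3000, 0.4000, 0.1000]
t=1: π = [0.2000, 0.2143, 0.2571, 0.3286]
t=2: π = [0.1796, 0.2714, 0.2980, 0.2510]
t=3: π = [0.1854, 0.2440, 0.2921, 0.2784]
t=4: π = [0.1846, 0.2558, 0.2921, 0.2675]
t=5: π = [0.1846, 0.2509, 0.2924, 0.2722]
t=6: π = [0.1846, 0.2529, 0.2923, 0.2702]
t=7: π = [0.1846, 0.2520, 0.2923, 0.2710]
t=8: π = [0.1846, 0.2524, 0.2923, 0.2707]

π = [0.1846, 0.2524, 0.2923, 0.2707]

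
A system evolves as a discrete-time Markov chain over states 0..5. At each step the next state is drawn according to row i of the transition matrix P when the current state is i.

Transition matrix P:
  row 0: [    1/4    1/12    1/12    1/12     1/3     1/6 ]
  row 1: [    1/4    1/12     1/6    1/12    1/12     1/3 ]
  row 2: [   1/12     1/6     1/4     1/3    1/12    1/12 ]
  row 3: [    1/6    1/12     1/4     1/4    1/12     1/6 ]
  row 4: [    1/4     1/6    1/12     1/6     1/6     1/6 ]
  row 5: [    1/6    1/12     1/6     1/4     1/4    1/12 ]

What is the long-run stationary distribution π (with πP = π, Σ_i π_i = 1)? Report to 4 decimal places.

π = [0.1925, 0.1116, 0.1668, 0.1989, 0.1722, 0.1582]

Balance equations π_j = Σ_i π_i·P[i][j]:
  π_0 = 1/4·π_0 + 1/4·π_1 + 1/12·π_2 + 1/6·π_3 + 1/4·π_4 + 1/6·π_5
  π_1 = 1/12·π_0 + 1/12·π_1 + 1/6·π_2 + 1/12·π_3 + 1/6·π_4 + 1/12·π_5
  π_2 = 1/12·π_0 + 1/6·π_1 + 1/4·π_2 + 1/4·π_3 + 1/12·π_4 + 1/6·π_5
  π_3 = 1/12·π_0 + 1/12·π_1 + 1/3·π_2 + 1/4·π_3 + 1/6·π_4 + 1/4·π_5
  π_4 = 1/3·π_0 + 1/12·π_1 + 1/12·π_2 + 1/12·π_3 + 1/6·π_4 + 1/4·π_5
  normalize: π_0 + π_1 + π_2 + π_3 + π_4 + π_5 = 1
Solving the linear system gives exactly π = [51/265, 1094/9805, 327/1961, 390/1961, 1688/9805, 1551/9805].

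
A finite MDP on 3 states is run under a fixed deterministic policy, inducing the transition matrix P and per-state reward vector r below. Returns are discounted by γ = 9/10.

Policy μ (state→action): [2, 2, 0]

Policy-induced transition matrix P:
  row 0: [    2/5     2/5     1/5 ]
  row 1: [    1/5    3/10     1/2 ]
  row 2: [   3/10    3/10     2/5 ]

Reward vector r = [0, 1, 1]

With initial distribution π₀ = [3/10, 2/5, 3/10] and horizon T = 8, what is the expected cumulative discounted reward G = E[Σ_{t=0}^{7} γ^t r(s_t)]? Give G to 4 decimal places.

t=0: π = [0.3000, 0.4000, 0.3000], E[r] = 0.7000, γ^t·E[r] = 0.700000, running G = 0.700000
t=1: π = [0.2900, 0.3300, 0.3800], E[r] = 0.7100, γ^t·E[r] = 0.639000, running G = 1.339000
t=2: π = [0.2960, 0.3290, 0.3750], E[r] = 0.7040, γ^t·E[r] = 0.570240, running G = 1.909240
t=3: π = [0.2967, 0.3296, 0.3737], E[r] = 0.7033, γ^t·E[r] = 0.512706, running G = 2.421946
t=4: π = [0.2967, 0.3297, 0.3736], E[r] = 0.7033, γ^t·E[r] = 0.461429, running G = 2.883374
t=5: π = [0.2967, 0.3297, 0.3736], E[r] = 0.7033, γ^t·E[r] = 0.415289, running G = 3.298664
t=6: π = [0.2967, 0.3297, 0.3736], E[r] = 0.7033, γ^t·E[r] = 0.373761, running G = 3.672424
t=7: π = [0.2967, 0.3297, 0.3736], E[r] = 0.7033, γ^t·E[r] = 0.336385, running G = 4.008809

G = 4.0088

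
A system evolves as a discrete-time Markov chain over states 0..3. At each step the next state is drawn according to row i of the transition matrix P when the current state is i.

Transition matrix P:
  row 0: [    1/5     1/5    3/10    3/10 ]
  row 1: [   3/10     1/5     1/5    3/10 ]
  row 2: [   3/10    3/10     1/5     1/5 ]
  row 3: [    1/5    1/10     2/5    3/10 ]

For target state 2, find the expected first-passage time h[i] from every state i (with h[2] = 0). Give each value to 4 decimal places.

h = [3.1949, 3.5144, 0.0000, 2.8435]

First-step conditioning: h[2] = 0; for i ≠ 2, h[i] = 1 + Σ_k P[i][k]·h[k].
  h[0] = 1 + 1/5·h[0] + 1/5·h[1] + 3/10·h[3]
  h[1] = 1 + 3/10·h[0] + 1/5·h[1] + 3/10·h[3]
  h[3] = 1 + 1/5·h[0] + 1/10·h[1] + 3/10·h[3]
Solving the 3×3 linear system over states ≠ 2 gives exactly h = [1000/313, 1100/313, 0, 890/313] (h[2] = 0 is the target).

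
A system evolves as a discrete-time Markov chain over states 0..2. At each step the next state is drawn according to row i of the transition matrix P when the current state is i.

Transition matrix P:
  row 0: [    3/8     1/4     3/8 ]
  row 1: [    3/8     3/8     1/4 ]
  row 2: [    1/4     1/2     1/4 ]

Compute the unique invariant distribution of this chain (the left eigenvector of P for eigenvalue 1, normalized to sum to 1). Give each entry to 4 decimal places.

π = [0.3385, 0.3692, 0.2923]

Balance equations π_j = Σ_i π_i·P[i][j]:
  π_0 = 3/8·π_0 + 3/8·π_1 + 1/4·π_2
  π_1 = 1/4·π_0 + 3/8·π_1 + 1/2·π_2
  normalize: π_0 + π_1 + π_2 = 1
Solving the linear system gives exactly π = [22/65, 24/65, 19/65].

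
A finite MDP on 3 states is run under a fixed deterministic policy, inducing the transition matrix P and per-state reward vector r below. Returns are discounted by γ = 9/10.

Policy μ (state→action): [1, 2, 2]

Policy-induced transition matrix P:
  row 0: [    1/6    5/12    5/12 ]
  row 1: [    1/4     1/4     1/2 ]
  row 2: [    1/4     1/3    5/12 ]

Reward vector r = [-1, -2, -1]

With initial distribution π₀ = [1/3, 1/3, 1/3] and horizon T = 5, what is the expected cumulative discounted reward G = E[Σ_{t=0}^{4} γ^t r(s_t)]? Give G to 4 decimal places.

t=0: π = [0.3333, 0.3333, 0.3333], E[r] = -1.3333, γ^t·E[r] = -1.333333, running G = -1.333333
t=1: π = [0.2222, 0.3333, 0.4444], E[r] = -1.3333, γ^t·E[r] = -1.200000, running G = -2.533333
t=2: π = [0.2315, 0.3241, 0.4444], E[r] = -1.3241, γ^t·E[r] = -1.072500, running G = -3.605833
t=3: π = [0.2307, 0.3256, 0.4437], E[r] = -1.3256, γ^t·E[r] = -0.966375, running G = -4.572208
t=4: π = [0.2308, 0.3254, 0.4438], E[r] = -1.3254, γ^t·E[r] = -0.869611, running G = -5.441819

G = -5.4418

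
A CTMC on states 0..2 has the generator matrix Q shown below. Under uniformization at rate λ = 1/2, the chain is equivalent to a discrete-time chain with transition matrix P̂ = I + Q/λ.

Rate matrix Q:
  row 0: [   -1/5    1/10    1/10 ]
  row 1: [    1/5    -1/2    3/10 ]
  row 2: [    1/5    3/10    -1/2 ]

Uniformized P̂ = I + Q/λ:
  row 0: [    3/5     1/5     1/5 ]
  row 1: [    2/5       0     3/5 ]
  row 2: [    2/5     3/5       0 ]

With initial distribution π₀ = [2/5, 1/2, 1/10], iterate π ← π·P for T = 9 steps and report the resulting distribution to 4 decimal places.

π = [0.5000, 0.2480, 0.2520]

t=0: π = [0.4000, 0.5000, 0.1000]
t=1: π = [0.4800, 0.1400, 0.3800]
t=2: π = [0.4960, 0.3240, 0.1800]
t=3: π = [0.4992, 0.2072, 0.2936]
t=4: π = [0.4998, 0.2760, 0.2242]
t=5: π = [0.5000, 0.2345, 0.2656]
t=6: π = [0.5000, 0.2593, 0.2407]
t=7: π = [0.5000, 0.2444, 0.2556]
t=8: π = [0.5000, 0.2534, 0.2466]
t=9: π = [0.5000, 0.2480, 0.2520]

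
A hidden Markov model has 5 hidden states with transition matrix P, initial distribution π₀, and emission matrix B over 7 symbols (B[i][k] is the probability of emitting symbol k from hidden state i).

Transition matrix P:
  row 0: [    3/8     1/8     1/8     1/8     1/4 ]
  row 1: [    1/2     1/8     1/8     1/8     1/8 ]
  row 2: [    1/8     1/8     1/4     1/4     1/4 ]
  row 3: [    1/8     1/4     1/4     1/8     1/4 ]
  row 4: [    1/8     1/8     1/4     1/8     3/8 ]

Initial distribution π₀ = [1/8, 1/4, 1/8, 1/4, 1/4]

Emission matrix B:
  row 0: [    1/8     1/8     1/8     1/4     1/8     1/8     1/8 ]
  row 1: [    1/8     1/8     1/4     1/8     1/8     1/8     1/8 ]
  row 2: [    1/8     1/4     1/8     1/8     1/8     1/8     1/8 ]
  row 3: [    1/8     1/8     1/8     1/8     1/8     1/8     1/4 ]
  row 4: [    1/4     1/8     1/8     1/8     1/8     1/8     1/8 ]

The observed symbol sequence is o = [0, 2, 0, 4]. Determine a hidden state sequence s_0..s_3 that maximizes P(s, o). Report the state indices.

path = [4, 4, 4, 4]

t=0: δ = [1.562e-02, 3.125e-02, 1.562e-02, 3.125e-02, 6.250e-02]  (obs o_0=0)
t=1: δ = [1.953e-03, 1.953e-03, 1.953e-03, 9.766e-04, 2.930e-03]  ψ = [1, 3, 4, 4, 4]  (obs o_1=2)
t=2: δ = [1.221e-04, 4.578e-05, 9.155e-05, 6.104e-05, 2.747e-04]  ψ = [1, 4, 4, 2, 4]  (obs o_2=0)
t=3: δ = [5.722e-06, 4.292e-06, 8.583e-06, 4.292e-06, 1.287e-05]  ψ = [0, 4, 4, 4, 4]  (obs o_3=4)
backtrack: best end state = 4; path = [4, 4, 4, 4]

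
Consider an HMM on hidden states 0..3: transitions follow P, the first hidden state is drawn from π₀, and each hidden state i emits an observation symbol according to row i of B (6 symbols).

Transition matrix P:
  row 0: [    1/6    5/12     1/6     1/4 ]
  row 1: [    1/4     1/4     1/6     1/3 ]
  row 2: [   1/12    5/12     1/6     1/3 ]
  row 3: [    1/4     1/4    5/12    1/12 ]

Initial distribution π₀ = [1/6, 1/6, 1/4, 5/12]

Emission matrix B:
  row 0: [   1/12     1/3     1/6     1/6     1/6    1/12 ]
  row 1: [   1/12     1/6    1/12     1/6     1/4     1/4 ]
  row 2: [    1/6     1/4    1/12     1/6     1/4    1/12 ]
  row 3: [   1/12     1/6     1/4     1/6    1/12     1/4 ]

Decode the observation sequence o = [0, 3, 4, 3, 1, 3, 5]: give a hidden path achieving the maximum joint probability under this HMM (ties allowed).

path = [3, 2, 1, 3, 2, 1, 3]

t=0: δ = [1.389e-02, 1.389e-02, 4.167e-02, 3.472e-02]  (obs o_0=0)
t=1: δ = [1.447e-03, 2.894e-03, 2.411e-03, 2.315e-03]  ψ = [3, 2, 3, 2]  (obs o_1=3)
t=2: δ = [1.206e-04, 2.512e-04, 2.411e-04, 8.038e-05]  ψ = [1, 2, 3, 1]  (obs o_2=4)
t=3: δ = [1.047e-05, 1.674e-05, 6.977e-06, 1.395e-05]  ψ = [1, 2, 1, 1]  (obs o_3=3)
t=4: δ = [1.395e-06, 7.268e-07, 1.454e-06, 9.303e-07]  ψ = [1, 0, 3, 1]  (obs o_4=1)
t=5: δ = [3.876e-08, 1.009e-07, 6.460e-08, 8.075e-08]  ψ = [0, 2, 3, 2]  (obs o_5=3)
t=6: δ = [2.103e-09, 6.729e-09, 2.804e-09, 8.412e-09]  ψ = [1, 2, 3, 1]  (obs o_6=5)
backtrack: best end state = 3; path = [3, 2, 1, 3, 2, 1, 3]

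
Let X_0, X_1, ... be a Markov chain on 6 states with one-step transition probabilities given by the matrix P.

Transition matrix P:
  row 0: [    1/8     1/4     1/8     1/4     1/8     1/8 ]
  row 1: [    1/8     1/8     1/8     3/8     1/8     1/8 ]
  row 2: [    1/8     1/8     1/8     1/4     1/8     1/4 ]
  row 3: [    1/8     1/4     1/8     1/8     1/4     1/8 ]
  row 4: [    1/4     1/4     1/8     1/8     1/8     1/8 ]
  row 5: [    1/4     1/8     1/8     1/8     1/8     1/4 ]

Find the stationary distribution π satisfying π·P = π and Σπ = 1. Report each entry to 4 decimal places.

π = [0.1640, 0.1905, 0.1250, 0.2087, 0.1511, 0.1607]

Balance equations π_j = Σ_i π_i·P[i][j]:
  π_0 = 1/8·π_0 + 1/8·π_1 + 1/8·π_2 + 1/8·π_3 + 1/4·π_4 + 1/4·π_5
  π_1 = 1/4·π_0 + 1/8·π_1 + 1/8·π_2 + 1/4·π_3 + 1/4·π_4 + 1/8·π_5
  π_2 = 1/8·π_0 + 1/8·π_1 + 1/8·π_2 + 1/8·π_3 + 1/8·π_4 + 1/8·π_5
  π_3 = 1/4·π_0 + 3/8·π_1 + 1/4·π_2 + 1/8·π_3 + 1/8·π_4 + 1/8·π_5
  π_4 = 1/8·π_0 + 1/8·π_1 + 1/8·π_2 + 1/4·π_3 + 1/8·π_4 + 1/8·π_5
  normalize: π_0 + π_1 + π_2 + π_3 + π_4 + π_5 = 1
Solving the linear system gives exactly π = [2011/12264, 4/21, 1/8, 320/1533, 1853/12264, 9/56].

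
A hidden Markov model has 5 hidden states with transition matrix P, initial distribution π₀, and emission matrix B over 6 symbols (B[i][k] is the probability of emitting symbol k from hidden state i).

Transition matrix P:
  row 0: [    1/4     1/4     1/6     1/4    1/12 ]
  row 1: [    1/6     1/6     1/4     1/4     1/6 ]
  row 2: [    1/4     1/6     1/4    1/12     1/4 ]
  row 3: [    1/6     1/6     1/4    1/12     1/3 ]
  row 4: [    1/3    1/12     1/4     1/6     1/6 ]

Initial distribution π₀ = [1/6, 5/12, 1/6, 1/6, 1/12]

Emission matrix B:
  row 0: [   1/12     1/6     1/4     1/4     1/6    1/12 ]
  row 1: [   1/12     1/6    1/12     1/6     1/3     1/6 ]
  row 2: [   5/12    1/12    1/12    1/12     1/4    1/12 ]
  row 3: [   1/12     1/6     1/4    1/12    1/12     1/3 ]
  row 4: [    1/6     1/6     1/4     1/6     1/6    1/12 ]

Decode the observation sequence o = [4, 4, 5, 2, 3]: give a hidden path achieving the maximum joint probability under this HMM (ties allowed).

path = [1, 1, 3, 4, 0]

t=0: δ = [2.778e-02, 1.389e-01, 4.167e-02, 1.389e-02, 1.389e-02]  (obs o_0=4)
t=1: δ = [3.858e-03, 7.716e-03, 8.681e-03, 2.894e-03, 3.858e-03]  ψ = [1, 1, 1, 1, 1]  (obs o_1=4)
t=2: δ = [1.808e-04, 2.411e-04, 1.808e-04, 6.430e-04, 1.808e-04]  ψ = [2, 2, 2, 1, 2]  (obs o_2=5)
t=3: δ = [2.679e-05, 8.931e-06, 1.340e-05, 1.507e-05, 5.358e-05]  ψ = [3, 3, 3, 1, 3]  (obs o_3=2)
t=4: δ = [4.465e-06, 1.116e-06, 1.116e-06, 7.442e-07, 1.488e-06]  ψ = [4, 0, 4, 4, 4]  (obs o_4=3)
backtrack: best end state = 0; path = [1, 1, 3, 4, 0]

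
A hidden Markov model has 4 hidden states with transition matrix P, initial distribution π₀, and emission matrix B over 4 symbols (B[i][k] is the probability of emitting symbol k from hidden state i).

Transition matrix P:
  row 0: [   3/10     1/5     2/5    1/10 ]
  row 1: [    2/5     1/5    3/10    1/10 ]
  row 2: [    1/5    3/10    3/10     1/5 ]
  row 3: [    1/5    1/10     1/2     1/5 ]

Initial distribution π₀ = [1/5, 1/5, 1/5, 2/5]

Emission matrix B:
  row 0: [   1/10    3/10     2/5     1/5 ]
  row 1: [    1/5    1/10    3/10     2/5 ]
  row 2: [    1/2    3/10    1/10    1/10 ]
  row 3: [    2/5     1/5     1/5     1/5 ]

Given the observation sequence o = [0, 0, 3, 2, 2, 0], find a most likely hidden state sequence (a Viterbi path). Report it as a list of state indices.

path = [3, 2, 1, 0, 0, 2]

t=0: δ = [2.000e-02, 4.000e-02, 1.000e-01, 1.600e-01]  (obs o_0=0)
t=1: δ = [3.200e-03, 6.000e-03, 4.000e-02, 1.280e-02]  ψ = [3, 2, 3, 3]  (obs o_1=0)
t=2: δ = [1.600e-03, 4.800e-03, 1.200e-03, 1.600e-03]  ψ = [2, 2, 2, 2]  (obs o_2=3)
t=3: δ = [7.680e-04, 2.880e-04, 1.440e-04, 9.600e-05]  ψ = [1, 1, 1, 1]  (obs o_3=2)
t=4: δ = [9.216e-05, 4.608e-05, 3.072e-05, 1.536e-05]  ψ = [0, 0, 0, 0]  (obs o_4=2)
t=5: δ = [2.765e-06, 3.686e-06, 1.843e-05, 3.686e-06]  ψ = [0, 0, 0, 0]  (obs o_5=0)
backtrack: best end state = 2; path = [3, 2, 1, 0, 0, 2]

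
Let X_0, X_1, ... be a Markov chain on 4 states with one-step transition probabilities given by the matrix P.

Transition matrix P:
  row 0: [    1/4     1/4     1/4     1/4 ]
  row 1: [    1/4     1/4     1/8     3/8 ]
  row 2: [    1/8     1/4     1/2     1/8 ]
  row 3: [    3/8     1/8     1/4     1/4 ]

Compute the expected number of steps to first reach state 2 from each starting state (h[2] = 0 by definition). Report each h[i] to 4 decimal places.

h = [4.4828, 5.0345, 0.0000, 4.4138]

First-step conditioning: h[2] = 0; for i ≠ 2, h[i] = 1 + Σ_k P[i][k]·h[k].
  h[0] = 1 + 1/4·h[0] + 1/4·h[1] + 1/4·h[3]
  h[1] = 1 + 1/4·h[0] + 1/4·h[1] + 3/8·h[3]
  h[3] = 1 + 3/8·h[0] + 1/8·h[1] + 1/4·h[3]
Solving the 3×3 linear system over states ≠ 2 gives exactly h = [130/29, 146/29, 0, 128/29] (h[2] = 0 is the target).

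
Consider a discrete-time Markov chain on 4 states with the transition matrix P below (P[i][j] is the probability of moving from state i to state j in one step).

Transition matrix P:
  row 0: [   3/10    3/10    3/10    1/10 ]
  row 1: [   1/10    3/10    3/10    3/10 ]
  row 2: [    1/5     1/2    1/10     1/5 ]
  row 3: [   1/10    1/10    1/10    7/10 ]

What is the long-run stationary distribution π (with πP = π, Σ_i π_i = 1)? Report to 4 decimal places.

π = [0.1475, 0.2518, 0.1799, 0.4209]

Balance equations π_j = Σ_i π_i·P[i][j]:
  π_0 = 3/10·π_0 + 1/10·π_1 + 1/5·π_2 + 1/10·π_3
  π_1 = 3/10·π_0 + 3/10·π_1 + 1/2·π_2 + 1/10·π_3
  π_2 = 3/10·π_0 + 3/10·π_1 + 1/10·π_2 + 1/10·π_3
  normalize: π_0 + π_1 + π_2 + π_3 = 1
Solving the linear system gives exactly π = [41/278, 35/139, 25/139, 117/278].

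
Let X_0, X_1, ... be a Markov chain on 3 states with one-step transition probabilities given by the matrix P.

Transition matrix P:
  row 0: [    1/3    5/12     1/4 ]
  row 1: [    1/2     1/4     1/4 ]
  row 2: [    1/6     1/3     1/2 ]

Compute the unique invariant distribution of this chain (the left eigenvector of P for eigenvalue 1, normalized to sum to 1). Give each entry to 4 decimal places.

π = [0.3333, 0.3333, 0.3333]

Balance equations π_j = Σ_i π_i·P[i][j]:
  π_0 = 1/3·π_0 + 1/2·π_1 + 1/6·π_2
  π_1 = 5/12·π_0 + 1/4·π_1 + 1/3·π_2
  normalize: π_0 + π_1 + π_2 = 1
Solving the linear system gives exactly π = [1/3, 1/3, 1/3].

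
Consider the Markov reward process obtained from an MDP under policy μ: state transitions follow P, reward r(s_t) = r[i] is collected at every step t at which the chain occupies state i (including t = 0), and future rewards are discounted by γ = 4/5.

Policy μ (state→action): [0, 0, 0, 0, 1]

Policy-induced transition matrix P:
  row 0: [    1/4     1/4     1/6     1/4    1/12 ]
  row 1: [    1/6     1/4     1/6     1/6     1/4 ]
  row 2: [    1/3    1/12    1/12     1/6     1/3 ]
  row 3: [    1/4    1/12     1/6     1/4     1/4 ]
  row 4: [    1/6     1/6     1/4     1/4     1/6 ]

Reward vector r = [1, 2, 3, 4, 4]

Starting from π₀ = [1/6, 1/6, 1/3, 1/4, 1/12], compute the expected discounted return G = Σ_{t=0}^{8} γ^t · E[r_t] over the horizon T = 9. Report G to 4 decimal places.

G = 12.1380

t=0: π = [0.1667, 0.1667, 0.3333, 0.2500, 0.0833], E[r] = 2.8333, γ^t·E[r] = 2.833333, running G = 2.833333
t=1: π = [0.2569, 0.1458, 0.1458, 0.2083, 0.2431], E[r] = 2.7917, γ^t·E[r] = 2.233333, running G = 5.066667
t=2: π = [0.2297, 0.1707, 0.1748, 0.2257, 0.1991], E[r] = 2.7946, γ^t·E[r] = 1.788519, running G = 6.855185
t=3: π = [0.2337, 0.1667, 0.1687, 0.2212, 0.2097], E[r] = 2.7967, γ^t·E[r] = 1.431926, running G = 8.287111
t=4: π = [0.2327, 0.1675, 0.1701, 0.2221, 0.2076], E[r] = 2.7967, γ^t·E[r] = 1.145547, running G = 9.432658
t=5: π = [0.2329, 0.1673, 0.1698, 0.2219, 0.2081], E[r] = 2.7968, γ^t·E[r] = 0.916453, running G = 10.349111
t=6: π = [0.2329, 0.1674, 0.1699, 0.2219, 0.2080], E[r] = 2.7968, γ^t·E[r] = 0.733161, running G = 11.082272
t=7: π = [0.2329, 0.1674, 0.1698, 0.2219, 0.2080], E[r] = 2.7968, γ^t·E[r] = 0.586529, running G = 11.668801
t=8: π = [0.2329, 0.1674, 0.1698, 0.2219, 0.2080], E[r] = 2.7968, γ^t·E[r] = 0.469223, running G = 12.138024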